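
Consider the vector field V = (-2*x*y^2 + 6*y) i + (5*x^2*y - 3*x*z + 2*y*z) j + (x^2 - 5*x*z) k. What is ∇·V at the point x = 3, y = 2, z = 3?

∂V₁/∂x = -2*y^2
∂V₂/∂y = 5*x^2 + 2*z
∂V₃/∂z = -5*x
∇·V = 5*x^2 - 5*x - 2*y^2 + 2*z
At (3, 2, 3): 28.

28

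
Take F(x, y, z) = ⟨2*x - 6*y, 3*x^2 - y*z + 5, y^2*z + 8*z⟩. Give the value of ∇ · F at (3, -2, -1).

15

∂F₁/∂x = 2
∂F₂/∂y = -z
∂F₃/∂z = y^2 + 8
∇·F = y^2 - z + 10
At (3, -2, -1): 15.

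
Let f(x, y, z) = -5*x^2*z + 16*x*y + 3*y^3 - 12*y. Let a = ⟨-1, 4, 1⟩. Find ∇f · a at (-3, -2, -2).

∂f/∂x = -10*x*z + 16*y
∂f/∂y = 16*x + 9*y^2 - 12
∂f/∂z = -5*x^2
∇f at (-3, -2, -2) = (-92, -24, -45)
∇f · a = (-92)(-1) + (-24)(4) + (-45)(1) = -49

-49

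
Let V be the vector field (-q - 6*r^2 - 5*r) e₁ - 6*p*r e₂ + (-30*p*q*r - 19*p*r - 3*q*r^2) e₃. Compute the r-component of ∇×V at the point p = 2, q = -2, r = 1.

(∇×V)_3 = ∂V₂/∂p − ∂V₁/∂q
= -6*r − (-1)
= -6*r + 1
At (2, -2, 1): -5.

-5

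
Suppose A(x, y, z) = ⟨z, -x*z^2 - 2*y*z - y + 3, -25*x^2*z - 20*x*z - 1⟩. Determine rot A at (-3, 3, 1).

(0, -129, -1)

(∇×A)₁ = ∂A₃/∂y − ∂A₂/∂z = 2*x*z + 2*y
(∇×A)₂ = ∂A₁/∂z − ∂A₃/∂x = 50*x*z + 20*z + 1
(∇×A)₃ = ∂A₂/∂x − ∂A₁/∂y = -z^2
∇×A = (2*x*z + 2*y, 50*x*z + 20*z + 1, -z^2)
At (-3, 3, 1): (0, -129, -1).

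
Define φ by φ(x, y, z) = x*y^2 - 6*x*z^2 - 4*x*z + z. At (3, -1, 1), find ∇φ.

∂φ/∂x = y^2 - 6*z^2 - 4*z
∂φ/∂y = 2*x*y
∂φ/∂z = -12*x*z - 4*x + 1
∇φ = (y^2 - 6*z^2 - 4*z, 2*x*y, -12*x*z - 4*x + 1)
At (3, -1, 1): (-9, -6, -47).

(-9, -6, -47)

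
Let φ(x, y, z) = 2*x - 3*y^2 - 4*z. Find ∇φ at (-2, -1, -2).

(2, 6, -4)

∂φ/∂x = 2
∂φ/∂y = -6*y
∂φ/∂z = -4
∇φ = (2, -6*y, -4)
At (-2, -1, -2): (2, 6, -4).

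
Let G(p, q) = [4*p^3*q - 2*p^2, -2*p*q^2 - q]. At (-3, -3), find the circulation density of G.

∂G₂/∂p = -2*q^2
∂G₁/∂q = 4*p^3
Scalar curl = -4*p^3 - 2*q^2
At (-3, -3): 90.

90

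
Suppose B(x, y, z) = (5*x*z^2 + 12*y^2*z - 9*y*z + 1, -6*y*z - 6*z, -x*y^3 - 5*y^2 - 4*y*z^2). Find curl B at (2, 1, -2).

(∇×B)₁ = ∂B₃/∂y − ∂B₂/∂z = -3*x*y^2 - 4*y - 4*z^2 + 6
(∇×B)₂ = ∂B₁/∂z − ∂B₃/∂x = 10*x*z + y^3 + 12*y^2 - 9*y
(∇×B)₃ = ∂B₂/∂x − ∂B₁/∂y = -24*y*z + 9*z
∇×B = (-3*x*y^2 - 4*y - 4*z^2 + 6, 10*x*z + y^3 + 12*y^2 - 9*y, -24*y*z + 9*z)
At (2, 1, -2): (-20, -36, 30).

(-20, -36, 30)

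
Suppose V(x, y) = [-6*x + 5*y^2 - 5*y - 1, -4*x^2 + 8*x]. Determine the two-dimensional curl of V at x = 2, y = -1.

7

∂V₂/∂x = -8*x + 8
∂V₁/∂y = 10*y - 5
Scalar curl = -8*x - 10*y + 13
At (2, -1): 7.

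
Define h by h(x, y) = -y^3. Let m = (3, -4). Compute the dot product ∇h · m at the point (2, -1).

∂h/∂x = 0
∂h/∂y = -3*y^2
∇h at (2, -1) = (0, -3)
∇h · m = (0)(3) + (-3)(-4) = 12

12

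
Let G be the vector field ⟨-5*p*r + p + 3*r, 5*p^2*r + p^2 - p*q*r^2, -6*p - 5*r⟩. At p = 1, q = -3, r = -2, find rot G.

(7, 4, -6)

(∇×G)₁ = ∂G₃/∂q − ∂G₂/∂r = -5*p^2 + 2*p*q*r
(∇×G)₂ = ∂G₁/∂r − ∂G₃/∂p = -5*p + 9
(∇×G)₃ = ∂G₂/∂p − ∂G₁/∂q = 10*p*r + 2*p - q*r^2
∇×G = (-5*p^2 + 2*p*q*r, -5*p + 9, 10*p*r + 2*p - q*r^2)
At (1, -3, -2): (7, 4, -6).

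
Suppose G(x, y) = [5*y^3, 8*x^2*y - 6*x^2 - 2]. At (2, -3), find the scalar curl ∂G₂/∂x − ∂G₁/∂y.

∂G₂/∂x = 16*x*y - 12*x
∂G₁/∂y = 15*y^2
Scalar curl = 16*x*y - 12*x - 15*y^2
At (2, -3): -255.

-255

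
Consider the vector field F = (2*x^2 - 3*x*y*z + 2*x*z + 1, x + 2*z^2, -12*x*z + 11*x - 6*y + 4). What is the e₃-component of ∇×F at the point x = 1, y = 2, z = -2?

-5

(∇×F)_3 = ∂F₂/∂x − ∂F₁/∂y
= 1 − (-3*x*z)
= 3*x*z + 1
At (1, 2, -2): -5.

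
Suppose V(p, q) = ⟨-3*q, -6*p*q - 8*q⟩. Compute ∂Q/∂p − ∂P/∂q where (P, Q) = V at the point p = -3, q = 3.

-15

∂V₂/∂p = -6*q
∂V₁/∂q = -3
Scalar curl = -6*q + 3
At (-3, 3): -15.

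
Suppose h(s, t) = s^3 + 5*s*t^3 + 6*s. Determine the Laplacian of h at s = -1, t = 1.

∂²h/∂s² = 6*s
∂²h/∂t² = 30*s*t
∇²h = 30*s*t + 6*s
At (-1, 1): -36.

-36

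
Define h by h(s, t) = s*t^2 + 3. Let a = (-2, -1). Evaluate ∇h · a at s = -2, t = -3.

-30

∂h/∂s = t^2
∂h/∂t = 2*s*t
∇h at (-2, -3) = (9, 12)
∇h · a = (9)(-2) + (12)(-1) = -30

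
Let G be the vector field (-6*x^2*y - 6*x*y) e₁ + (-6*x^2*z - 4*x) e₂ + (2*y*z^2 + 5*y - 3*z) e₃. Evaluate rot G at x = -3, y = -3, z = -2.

(∇×G)₁ = ∂G₃/∂y − ∂G₂/∂z = 6*x^2 + 2*z^2 + 5
(∇×G)₂ = ∂G₁/∂z − ∂G₃/∂x = 0
(∇×G)₃ = ∂G₂/∂x − ∂G₁/∂y = 6*x^2 - 12*x*z + 6*x - 4
∇×G = (6*x^2 + 2*z^2 + 5, 0, 6*x^2 - 12*x*z + 6*x - 4)
At (-3, -3, -2): (67, 0, -40).

(67, 0, -40)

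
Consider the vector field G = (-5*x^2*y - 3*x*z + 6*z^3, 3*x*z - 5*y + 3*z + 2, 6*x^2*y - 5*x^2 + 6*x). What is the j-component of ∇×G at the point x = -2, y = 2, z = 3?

190

(∇×G)_2 = ∂G₁/∂z − ∂G₃/∂x
= -3*x + 18*z^2 − (12*x*y - 10*x + 6)
= -12*x*y + 7*x + 18*z^2 - 6
At (-2, 2, 3): 190.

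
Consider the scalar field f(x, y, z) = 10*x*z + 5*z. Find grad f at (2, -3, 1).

∂f/∂x = 10*z
∂f/∂y = 0
∂f/∂z = 10*x + 5
∇f = (10*z, 0, 10*x + 5)
At (2, -3, 1): (10, 0, 25).

(10, 0, 25)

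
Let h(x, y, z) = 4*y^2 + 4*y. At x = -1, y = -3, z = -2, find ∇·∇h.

∂²h/∂x² = 0
∂²h/∂y² = 8
∂²h/∂z² = 0
∇²h = 8
At (-1, -3, -2): 8.

8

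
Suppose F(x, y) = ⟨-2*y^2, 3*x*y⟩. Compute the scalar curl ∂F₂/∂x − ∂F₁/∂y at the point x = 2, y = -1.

∂F₂/∂x = 3*y
∂F₁/∂y = -4*y
Scalar curl = 7*y
At (2, -1): -7.

-7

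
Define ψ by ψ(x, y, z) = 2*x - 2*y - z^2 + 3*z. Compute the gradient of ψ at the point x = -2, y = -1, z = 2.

∂ψ/∂x = 2
∂ψ/∂y = -2
∂ψ/∂z = -2*z + 3
∇ψ = (2, -2, -2*z + 3)
At (-2, -1, 2): (2, -2, -1).

(2, -2, -1)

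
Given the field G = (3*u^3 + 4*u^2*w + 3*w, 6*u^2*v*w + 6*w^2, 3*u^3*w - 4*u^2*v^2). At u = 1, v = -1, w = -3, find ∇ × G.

(50, 42, 36)

(∇×G)₁ = ∂G₃/∂v − ∂G₂/∂w = -14*u^2*v - 12*w
(∇×G)₂ = ∂G₁/∂w − ∂G₃/∂u = -9*u^2*w + 4*u^2 + 8*u*v^2 + 3
(∇×G)₃ = ∂G₂/∂u − ∂G₁/∂v = 12*u*v*w
∇×G = (-14*u^2*v - 12*w, -9*u^2*w + 4*u^2 + 8*u*v^2 + 3, 12*u*v*w)
At (1, -1, -3): (50, 42, 36).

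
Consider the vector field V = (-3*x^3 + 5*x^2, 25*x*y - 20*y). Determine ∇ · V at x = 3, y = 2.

∂V₁/∂x = -9*x^2 + 10*x
∂V₂/∂y = 25*x - 20
∇·V = -9*x^2 + 35*x - 20
At (3, 2): 4.

4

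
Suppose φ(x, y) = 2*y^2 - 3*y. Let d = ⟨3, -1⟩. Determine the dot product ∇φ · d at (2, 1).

-1

∂φ/∂x = 0
∂φ/∂y = 4*y - 3
∇φ at (2, 1) = (0, 1)
∇φ · d = (0)(3) + (1)(-1) = -1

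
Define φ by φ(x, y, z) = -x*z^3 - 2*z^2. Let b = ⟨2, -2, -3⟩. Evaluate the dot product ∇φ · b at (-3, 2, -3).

-225

∂φ/∂x = -z^3
∂φ/∂y = 0
∂φ/∂z = -3*x*z^2 - 4*z
∇φ at (-3, 2, -3) = (27, 0, 93)
∇φ · b = (27)(2) + (0)(-2) + (93)(-3) = -225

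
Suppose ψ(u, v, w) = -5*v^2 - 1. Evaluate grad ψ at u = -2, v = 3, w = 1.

(0, -30, 0)

∂ψ/∂u = 0
∂ψ/∂v = -10*v
∂ψ/∂w = 0
∇ψ = (0, -10*v, 0)
At (-2, 3, 1): (0, -30, 0).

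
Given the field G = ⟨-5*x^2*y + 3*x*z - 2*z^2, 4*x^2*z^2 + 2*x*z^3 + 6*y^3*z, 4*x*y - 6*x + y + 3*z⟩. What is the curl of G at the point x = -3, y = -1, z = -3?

(373, 13, -225)

(∇×G)₁ = ∂G₃/∂y − ∂G₂/∂z = -8*x^2*z - 6*x*z^2 + 4*x - 6*y^3 + 1
(∇×G)₂ = ∂G₁/∂z − ∂G₃/∂x = 3*x - 4*y - 4*z + 6
(∇×G)₃ = ∂G₂/∂x − ∂G₁/∂y = 5*x^2 + 8*x*z^2 + 2*z^3
∇×G = (-8*x^2*z - 6*x*z^2 + 4*x - 6*y^3 + 1, 3*x - 4*y - 4*z + 6, 5*x^2 + 8*x*z^2 + 2*z^3)
At (-3, -1, -3): (373, 13, -225).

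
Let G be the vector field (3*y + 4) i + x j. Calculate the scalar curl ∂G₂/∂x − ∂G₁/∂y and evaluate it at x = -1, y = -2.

∂G₂/∂x = 1
∂G₁/∂y = 3
Scalar curl = -2
At (-1, -2): -2.

-2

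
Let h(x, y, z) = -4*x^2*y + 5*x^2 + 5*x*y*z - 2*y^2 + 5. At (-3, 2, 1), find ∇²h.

∂²h/∂x² = 2*(-4*y + 5)
∂²h/∂y² = -4
∂²h/∂z² = 0
∇²h = -8*y + 6
At (-3, 2, 1): -10.

-10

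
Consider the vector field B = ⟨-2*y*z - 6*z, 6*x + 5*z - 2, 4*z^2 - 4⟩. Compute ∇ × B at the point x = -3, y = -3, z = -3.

(∇×B)₁ = ∂B₃/∂y − ∂B₂/∂z = -5
(∇×B)₂ = ∂B₁/∂z − ∂B₃/∂x = -2*y - 6
(∇×B)₃ = ∂B₂/∂x − ∂B₁/∂y = 2*z + 6
∇×B = (-5, -2*y - 6, 2*z + 6)
At (-3, -3, -3): (-5, 0, 0).

(-5, 0, 0)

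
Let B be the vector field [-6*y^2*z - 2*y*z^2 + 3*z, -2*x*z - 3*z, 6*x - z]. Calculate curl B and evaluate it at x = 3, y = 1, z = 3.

(∇×B)₁ = ∂B₃/∂y − ∂B₂/∂z = 2*x + 3
(∇×B)₂ = ∂B₁/∂z − ∂B₃/∂x = -6*y^2 - 4*y*z - 3
(∇×B)₃ = ∂B₂/∂x − ∂B₁/∂y = 12*y*z + 2*z^2 - 2*z
∇×B = (2*x + 3, -6*y^2 - 4*y*z - 3, 12*y*z + 2*z^2 - 2*z)
At (3, 1, 3): (9, -21, 48).

(9, -21, 48)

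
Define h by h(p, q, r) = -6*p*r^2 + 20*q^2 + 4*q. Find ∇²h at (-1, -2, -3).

52

∂²h/∂p² = 0
∂²h/∂q² = 40
∂²h/∂r² = -12*p
∇²h = -12*p + 40
At (-1, -2, -3): 52.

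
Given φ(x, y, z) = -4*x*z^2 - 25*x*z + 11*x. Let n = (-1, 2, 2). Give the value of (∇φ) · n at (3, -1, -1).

-134

∂φ/∂x = -4*z^2 - 25*z + 11
∂φ/∂y = 0
∂φ/∂z = -8*x*z - 25*x
∇φ at (3, -1, -1) = (32, 0, -51)
∇φ · n = (32)(-1) + (0)(2) + (-51)(2) = -134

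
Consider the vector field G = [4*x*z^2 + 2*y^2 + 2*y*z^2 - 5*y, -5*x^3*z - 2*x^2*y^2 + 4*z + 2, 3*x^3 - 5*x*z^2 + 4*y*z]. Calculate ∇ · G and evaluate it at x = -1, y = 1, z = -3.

∂G₁/∂x = 4*z^2
∂G₂/∂y = -4*x^2*y
∂G₃/∂z = -10*x*z + 4*y
∇·G = -4*x^2*y - 10*x*z + 4*y + 4*z^2
At (-1, 1, -3): 6.

6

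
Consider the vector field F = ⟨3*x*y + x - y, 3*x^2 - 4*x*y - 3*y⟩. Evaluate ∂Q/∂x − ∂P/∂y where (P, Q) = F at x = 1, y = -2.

∂F₂/∂x = 6*x - 4*y
∂F₁/∂y = 3*x - 1
Scalar curl = 3*x - 4*y + 1
At (1, -2): 12.

12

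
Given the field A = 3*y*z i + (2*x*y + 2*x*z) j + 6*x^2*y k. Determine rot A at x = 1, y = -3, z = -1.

(∇×A)₁ = ∂A₃/∂y − ∂A₂/∂z = 6*x^2 - 2*x
(∇×A)₂ = ∂A₁/∂z − ∂A₃/∂x = -12*x*y + 3*y
(∇×A)₃ = ∂A₂/∂x − ∂A₁/∂y = 2*y - z
∇×A = (6*x^2 - 2*x, -12*x*y + 3*y, 2*y - z)
At (1, -3, -1): (4, 27, -5).

(4, 27, -5)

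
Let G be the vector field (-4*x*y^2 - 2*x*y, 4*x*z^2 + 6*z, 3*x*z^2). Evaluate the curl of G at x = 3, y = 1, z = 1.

(∇×G)₁ = ∂G₃/∂y − ∂G₂/∂z = -8*x*z - 6
(∇×G)₂ = ∂G₁/∂z − ∂G₃/∂x = -3*z^2
(∇×G)₃ = ∂G₂/∂x − ∂G₁/∂y = 8*x*y + 2*x + 4*z^2
∇×G = (-8*x*z - 6, -3*z^2, 8*x*y + 2*x + 4*z^2)
At (3, 1, 1): (-30, -3, 34).

(-30, -3, 34)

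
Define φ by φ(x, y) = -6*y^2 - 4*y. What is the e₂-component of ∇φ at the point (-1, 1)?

-16

(∇φ)_2 = ∂φ/∂y = -12*y - 4
At (-1, 1): -16.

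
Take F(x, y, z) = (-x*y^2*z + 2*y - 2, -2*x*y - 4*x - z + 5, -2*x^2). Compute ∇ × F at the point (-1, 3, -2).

(1, 5, 0)

(∇×F)₁ = ∂F₃/∂y − ∂F₂/∂z = 1
(∇×F)₂ = ∂F₁/∂z − ∂F₃/∂x = -x*y^2 + 4*x
(∇×F)₃ = ∂F₂/∂x − ∂F₁/∂y = 2*x*y*z - 2*y - 6
∇×F = (1, -x*y^2 + 4*x, 2*x*y*z - 2*y - 6)
At (-1, 3, -2): (1, 5, 0).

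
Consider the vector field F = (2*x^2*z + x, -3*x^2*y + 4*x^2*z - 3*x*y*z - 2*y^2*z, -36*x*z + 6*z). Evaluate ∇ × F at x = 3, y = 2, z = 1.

(-10, 54, -18)

(∇×F)₁ = ∂F₃/∂y − ∂F₂/∂z = -4*x^2 + 3*x*y + 2*y^2
(∇×F)₂ = ∂F₁/∂z − ∂F₃/∂x = 2*x^2 + 36*z
(∇×F)₃ = ∂F₂/∂x − ∂F₁/∂y = -6*x*y + 8*x*z - 3*y*z
∇×F = (-4*x^2 + 3*x*y + 2*y^2, 2*x^2 + 36*z, -6*x*y + 8*x*z - 3*y*z)
At (3, 2, 1): (-10, 54, -18).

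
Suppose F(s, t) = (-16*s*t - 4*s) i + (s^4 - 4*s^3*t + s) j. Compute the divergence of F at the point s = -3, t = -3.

152

∂F₁/∂s = -16*t - 4
∂F₂/∂t = -4*s^3
∇·F = -4*s^3 - 16*t - 4
At (-3, -3): 152.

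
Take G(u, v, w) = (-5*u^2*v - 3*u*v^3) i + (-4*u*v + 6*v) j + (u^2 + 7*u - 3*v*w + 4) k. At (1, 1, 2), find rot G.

(-6, -9, 10)

(∇×G)₁ = ∂G₃/∂v − ∂G₂/∂w = -3*w
(∇×G)₂ = ∂G₁/∂w − ∂G₃/∂u = -2*u - 7
(∇×G)₃ = ∂G₂/∂u − ∂G₁/∂v = 5*u^2 + 9*u*v^2 - 4*v
∇×G = (-3*w, -2*u - 7, 5*u^2 + 9*u*v^2 - 4*v)
At (1, 1, 2): (-6, -9, 10).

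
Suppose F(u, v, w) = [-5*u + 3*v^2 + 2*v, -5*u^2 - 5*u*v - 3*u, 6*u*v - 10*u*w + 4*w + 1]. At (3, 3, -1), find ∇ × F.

(∇×F)₁ = ∂F₃/∂v − ∂F₂/∂w = 6*u
(∇×F)₂ = ∂F₁/∂w − ∂F₃/∂u = -6*v + 10*w
(∇×F)₃ = ∂F₂/∂u − ∂F₁/∂v = -10*u - 11*v - 5
∇×F = (6*u, -6*v + 10*w, -10*u - 11*v - 5)
At (3, 3, -1): (18, -28, -68).

(18, -28, -68)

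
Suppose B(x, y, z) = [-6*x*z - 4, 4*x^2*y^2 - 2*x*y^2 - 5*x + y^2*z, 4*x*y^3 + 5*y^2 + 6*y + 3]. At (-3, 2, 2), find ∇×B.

(∇×B)₁ = ∂B₃/∂y − ∂B₂/∂z = 12*x*y^2 - y^2 + 10*y + 6
(∇×B)₂ = ∂B₁/∂z − ∂B₃/∂x = -6*x - 4*y^3
(∇×B)₃ = ∂B₂/∂x − ∂B₁/∂y = 8*x*y^2 - 2*y^2 - 5
∇×B = (12*x*y^2 - y^2 + 10*y + 6, -6*x - 4*y^3, 8*x*y^2 - 2*y^2 - 5)
At (-3, 2, 2): (-122, -14, -109).

(-122, -14, -109)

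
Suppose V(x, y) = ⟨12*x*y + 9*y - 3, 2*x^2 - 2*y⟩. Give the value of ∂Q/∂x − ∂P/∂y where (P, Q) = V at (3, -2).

-33

∂V₂/∂x = 4*x
∂V₁/∂y = 12*x + 9
Scalar curl = -8*x - 9
At (3, -2): -33.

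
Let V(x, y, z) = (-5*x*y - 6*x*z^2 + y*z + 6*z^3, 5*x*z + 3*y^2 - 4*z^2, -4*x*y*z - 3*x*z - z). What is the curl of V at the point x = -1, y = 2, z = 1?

(∇×V)₁ = ∂V₃/∂y − ∂V₂/∂z = -4*x*z - 5*x + 8*z
(∇×V)₂ = ∂V₁/∂z − ∂V₃/∂x = -12*x*z + 4*y*z + y + 18*z^2 + 3*z
(∇×V)₃ = ∂V₂/∂x − ∂V₁/∂y = 5*x + 4*z
∇×V = (-4*x*z - 5*x + 8*z, -12*x*z + 4*y*z + y + 18*z^2 + 3*z, 5*x + 4*z)
At (-1, 2, 1): (17, 43, -1).

(17, 43, -1)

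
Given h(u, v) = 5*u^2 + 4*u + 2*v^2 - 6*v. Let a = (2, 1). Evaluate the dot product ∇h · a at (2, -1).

38

∂h/∂u = 10*u + 4
∂h/∂v = 4*v - 6
∇h at (2, -1) = (24, -10)
∇h · a = (24)(2) + (-10)(1) = 38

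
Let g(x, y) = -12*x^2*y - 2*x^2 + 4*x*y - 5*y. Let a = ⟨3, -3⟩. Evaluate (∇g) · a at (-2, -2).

-105

∂g/∂x = -24*x*y - 4*x + 4*y
∂g/∂y = -12*x^2 + 4*x - 5
∇g at (-2, -2) = (-96, -61)
∇g · a = (-96)(3) + (-61)(-3) = -105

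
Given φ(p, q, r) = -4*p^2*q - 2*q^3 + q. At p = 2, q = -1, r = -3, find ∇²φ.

∂²φ/∂p² = -8*q
∂²φ/∂q² = -12*q
∂²φ/∂r² = 0
∇²φ = -20*q
At (2, -1, -3): 20.

20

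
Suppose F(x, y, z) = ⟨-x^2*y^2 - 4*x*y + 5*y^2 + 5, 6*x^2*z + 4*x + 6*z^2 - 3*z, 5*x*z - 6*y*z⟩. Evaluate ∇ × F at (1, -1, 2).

(-39, -10, 40)

(∇×F)₁ = ∂F₃/∂y − ∂F₂/∂z = -6*x^2 - 18*z + 3
(∇×F)₂ = ∂F₁/∂z − ∂F₃/∂x = -5*z
(∇×F)₃ = ∂F₂/∂x − ∂F₁/∂y = 2*x^2*y + 12*x*z + 4*x - 10*y + 4
∇×F = (-6*x^2 - 18*z + 3, -5*z, 2*x^2*y + 12*x*z + 4*x - 10*y + 4)
At (1, -1, 2): (-39, -10, 40).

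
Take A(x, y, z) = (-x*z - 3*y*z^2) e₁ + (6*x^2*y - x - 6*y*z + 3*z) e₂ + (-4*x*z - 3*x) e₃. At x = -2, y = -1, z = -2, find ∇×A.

(-9, -15, 35)

(∇×A)₁ = ∂A₃/∂y − ∂A₂/∂z = 6*y - 3
(∇×A)₂ = ∂A₁/∂z − ∂A₃/∂x = -x - 6*y*z + 4*z + 3
(∇×A)₃ = ∂A₂/∂x − ∂A₁/∂y = 12*x*y + 3*z^2 - 1
∇×A = (6*y - 3, -x - 6*y*z + 4*z + 3, 12*x*y + 3*z^2 - 1)
At (-2, -1, -2): (-9, -15, 35).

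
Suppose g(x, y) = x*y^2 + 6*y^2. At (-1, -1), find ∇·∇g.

∂²g/∂x² = 0
∂²g/∂y² = 2*(x + 6)
∇²g = 2*x + 12
At (-1, -1): 10.

10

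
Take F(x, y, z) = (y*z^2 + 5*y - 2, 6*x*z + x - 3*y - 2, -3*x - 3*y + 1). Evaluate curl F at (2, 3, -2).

(-15, -9, -20)

(∇×F)₁ = ∂F₃/∂y − ∂F₂/∂z = -6*x - 3
(∇×F)₂ = ∂F₁/∂z − ∂F₃/∂x = 2*y*z + 3
(∇×F)₃ = ∂F₂/∂x − ∂F₁/∂y = -z^2 + 6*z - 4
∇×F = (-6*x - 3, 2*y*z + 3, -z^2 + 6*z - 4)
At (2, 3, -2): (-15, -9, -20).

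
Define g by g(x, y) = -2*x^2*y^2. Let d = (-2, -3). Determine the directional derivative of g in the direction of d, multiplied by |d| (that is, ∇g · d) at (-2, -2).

∂g/∂x = -4*x*y^2
∂g/∂y = -4*x^2*y
∇g at (-2, -2) = (32, 32)
∇g · d = (32)(-2) + (32)(-3) = -160

-160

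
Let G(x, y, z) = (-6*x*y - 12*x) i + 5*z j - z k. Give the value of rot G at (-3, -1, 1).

(∇×G)₁ = ∂G₃/∂y − ∂G₂/∂z = -5
(∇×G)₂ = ∂G₁/∂z − ∂G₃/∂x = 0
(∇×G)₃ = ∂G₂/∂x − ∂G₁/∂y = 6*x
∇×G = (-5, 0, 6*x)
At (-3, -1, 1): (-5, 0, -18).

(-5, 0, -18)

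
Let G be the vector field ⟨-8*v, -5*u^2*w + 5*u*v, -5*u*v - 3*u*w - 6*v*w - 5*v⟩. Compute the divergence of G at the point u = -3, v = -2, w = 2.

6

∂G₁/∂u = 0
∂G₂/∂v = 5*u
∂G₃/∂w = -3*u - 6*v
∇·G = 2*u - 6*v
At (-3, -2, 2): 6.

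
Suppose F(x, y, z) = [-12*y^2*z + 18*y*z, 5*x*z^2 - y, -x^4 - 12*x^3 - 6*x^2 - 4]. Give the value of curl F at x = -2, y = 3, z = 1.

(∇×F)₁ = ∂F₃/∂y − ∂F₂/∂z = -10*x*z
(∇×F)₂ = ∂F₁/∂z − ∂F₃/∂x = 4*x^3 + 36*x^2 + 12*x - 12*y^2 + 18*y
(∇×F)₃ = ∂F₂/∂x − ∂F₁/∂y = 24*y*z + 5*z^2 - 18*z
∇×F = (-10*x*z, 4*x^3 + 36*x^2 + 12*x - 12*y^2 + 18*y, 24*y*z + 5*z^2 - 18*z)
At (-2, 3, 1): (20, 34, 59).

(20, 34, 59)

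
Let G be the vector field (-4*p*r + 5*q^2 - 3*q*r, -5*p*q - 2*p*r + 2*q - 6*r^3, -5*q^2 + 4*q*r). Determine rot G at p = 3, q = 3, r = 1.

(-2, -21, -44)

(∇×G)₁ = ∂G₃/∂q − ∂G₂/∂r = 2*p - 10*q + 18*r^2 + 4*r
(∇×G)₂ = ∂G₁/∂r − ∂G₃/∂p = -4*p - 3*q
(∇×G)₃ = ∂G₂/∂p − ∂G₁/∂q = -15*q + r
∇×G = (2*p - 10*q + 18*r^2 + 4*r, -4*p - 3*q, -15*q + r)
At (3, 3, 1): (-2, -21, -44).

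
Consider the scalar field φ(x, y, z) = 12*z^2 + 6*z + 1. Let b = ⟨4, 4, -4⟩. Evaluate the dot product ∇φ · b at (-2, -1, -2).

∂φ/∂x = 0
∂φ/∂y = 0
∂φ/∂z = 24*z + 6
∇φ at (-2, -1, -2) = (0, 0, -42)
∇φ · b = (0)(4) + (0)(4) + (-42)(-4) = 168

168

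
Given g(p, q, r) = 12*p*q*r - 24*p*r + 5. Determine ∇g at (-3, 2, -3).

(0, 108, 0)

∂g/∂p = 12*q*r - 24*r
∂g/∂q = 12*p*r
∂g/∂r = 12*p*q - 24*p
∇g = (12*q*r - 24*r, 12*p*r, 12*p*q - 24*p)
At (-3, 2, -3): (0, 108, 0).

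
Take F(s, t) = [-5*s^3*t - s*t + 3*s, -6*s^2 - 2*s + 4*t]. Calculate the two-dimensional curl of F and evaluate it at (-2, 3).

∂F₂/∂s = -12*s - 2
∂F₁/∂t = -5*s^3 - s
Scalar curl = 5*s^3 - 11*s - 2
At (-2, 3): -20.

-20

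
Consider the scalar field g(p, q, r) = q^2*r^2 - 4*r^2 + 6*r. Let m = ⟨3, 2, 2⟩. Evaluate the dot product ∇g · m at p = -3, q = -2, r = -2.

-20

∂g/∂p = 0
∂g/∂q = 2*q*r^2
∂g/∂r = 2*q^2*r - 8*r + 6
∇g at (-3, -2, -2) = (0, -16, 6)
∇g · m = (0)(3) + (-16)(2) + (6)(2) = -20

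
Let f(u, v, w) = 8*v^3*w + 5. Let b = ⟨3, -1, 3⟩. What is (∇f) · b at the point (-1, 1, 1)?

∂f/∂u = 0
∂f/∂v = 24*v^2*w
∂f/∂w = 8*v^3
∇f at (-1, 1, 1) = (0, 24, 8)
∇f · b = (0)(3) + (24)(-1) + (8)(3) = 0

0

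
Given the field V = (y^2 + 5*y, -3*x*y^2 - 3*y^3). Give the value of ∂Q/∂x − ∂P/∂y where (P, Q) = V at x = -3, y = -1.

∂V₂/∂x = -3*y^2
∂V₁/∂y = 2*y + 5
Scalar curl = -3*y^2 - 2*y - 5
At (-3, -1): -6.

-6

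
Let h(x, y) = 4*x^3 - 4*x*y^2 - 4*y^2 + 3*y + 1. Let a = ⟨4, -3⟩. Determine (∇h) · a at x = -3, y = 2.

∂h/∂x = 12*x^2 - 4*y^2
∂h/∂y = -8*x*y - 8*y + 3
∇h at (-3, 2) = (92, 35)
∇h · a = (92)(4) + (35)(-3) = 263

263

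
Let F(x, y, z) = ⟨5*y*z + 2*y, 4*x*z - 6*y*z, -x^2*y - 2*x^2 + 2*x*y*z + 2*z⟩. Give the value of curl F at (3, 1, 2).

(-3, 19, -4)

(∇×F)₁ = ∂F₃/∂y − ∂F₂/∂z = -x^2 + 2*x*z - 4*x + 6*y
(∇×F)₂ = ∂F₁/∂z − ∂F₃/∂x = 2*x*y + 4*x - 2*y*z + 5*y
(∇×F)₃ = ∂F₂/∂x − ∂F₁/∂y = -z - 2
∇×F = (-x^2 + 2*x*z - 4*x + 6*y, 2*x*y + 4*x - 2*y*z + 5*y, -z - 2)
At (3, 1, 2): (-3, 19, -4).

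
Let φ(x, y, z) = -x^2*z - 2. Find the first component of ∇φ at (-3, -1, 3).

(∇φ)_1 = ∂φ/∂x = -2*x*z
At (-3, -1, 3): 18.

18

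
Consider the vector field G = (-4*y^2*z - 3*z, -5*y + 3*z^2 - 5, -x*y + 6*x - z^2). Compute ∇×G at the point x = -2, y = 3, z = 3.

(-16, -42, 72)

(∇×G)₁ = ∂G₃/∂y − ∂G₂/∂z = -x - 6*z
(∇×G)₂ = ∂G₁/∂z − ∂G₃/∂x = -4*y^2 + y - 9
(∇×G)₃ = ∂G₂/∂x − ∂G₁/∂y = 8*y*z
∇×G = (-x - 6*z, -4*y^2 + y - 9, 8*y*z)
At (-2, 3, 3): (-16, -42, 72).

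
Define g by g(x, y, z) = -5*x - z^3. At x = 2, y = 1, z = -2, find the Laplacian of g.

∂²g/∂x² = 0
∂²g/∂y² = 0
∂²g/∂z² = -6*z
∇²g = -6*z
At (2, 1, -2): 12.

12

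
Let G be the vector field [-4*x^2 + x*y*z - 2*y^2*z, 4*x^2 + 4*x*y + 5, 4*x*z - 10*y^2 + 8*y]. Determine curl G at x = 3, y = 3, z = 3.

(∇×G)₁ = ∂G₃/∂y − ∂G₂/∂z = -20*y + 8
(∇×G)₂ = ∂G₁/∂z − ∂G₃/∂x = x*y - 2*y^2 - 4*z
(∇×G)₃ = ∂G₂/∂x − ∂G₁/∂y = -x*z + 8*x + 4*y*z + 4*y
∇×G = (-20*y + 8, x*y - 2*y^2 - 4*z, -x*z + 8*x + 4*y*z + 4*y)
At (3, 3, 3): (-52, -21, 63).

(-52, -21, 63)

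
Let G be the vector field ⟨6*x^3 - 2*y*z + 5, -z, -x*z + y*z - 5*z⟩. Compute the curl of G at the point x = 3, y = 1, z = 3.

(4, 1, 6)

(∇×G)₁ = ∂G₃/∂y − ∂G₂/∂z = z + 1
(∇×G)₂ = ∂G₁/∂z − ∂G₃/∂x = -2*y + z
(∇×G)₃ = ∂G₂/∂x − ∂G₁/∂y = 2*z
∇×G = (z + 1, -2*y + z, 2*z)
At (3, 1, 3): (4, 1, 6).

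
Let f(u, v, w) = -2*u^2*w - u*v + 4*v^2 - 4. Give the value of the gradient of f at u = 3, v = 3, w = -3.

(33, 21, -18)

∂f/∂u = -4*u*w - v
∂f/∂v = -u + 8*v
∂f/∂w = -2*u^2
∇f = (-4*u*w - v, -u + 8*v, -2*u^2)
At (3, 3, -3): (33, 21, -18).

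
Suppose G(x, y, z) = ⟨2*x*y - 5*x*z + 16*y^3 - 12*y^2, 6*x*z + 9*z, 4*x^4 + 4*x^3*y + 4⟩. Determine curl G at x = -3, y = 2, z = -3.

(-99, 231, -156)

(∇×G)₁ = ∂G₃/∂y − ∂G₂/∂z = 4*x^3 - 6*x - 9
(∇×G)₂ = ∂G₁/∂z − ∂G₃/∂x = -16*x^3 - 12*x^2*y - 5*x
(∇×G)₃ = ∂G₂/∂x − ∂G₁/∂y = -2*x - 48*y^2 + 24*y + 6*z
∇×G = (4*x^3 - 6*x - 9, -16*x^3 - 12*x^2*y - 5*x, -2*x - 48*y^2 + 24*y + 6*z)
At (-3, 2, -3): (-99, 231, -156).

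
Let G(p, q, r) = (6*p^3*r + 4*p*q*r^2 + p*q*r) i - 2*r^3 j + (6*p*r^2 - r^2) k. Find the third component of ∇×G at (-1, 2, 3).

(∇×G)_3 = ∂G₂/∂p − ∂G₁/∂q
= 0 − (4*p*r^2 + p*r)
= -4*p*r^2 - p*r
At (-1, 2, 3): 39.

39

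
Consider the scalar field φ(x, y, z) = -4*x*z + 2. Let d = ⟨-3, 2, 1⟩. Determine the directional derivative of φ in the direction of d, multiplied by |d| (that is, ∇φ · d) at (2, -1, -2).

∂φ/∂x = -4*z
∂φ/∂y = 0
∂φ/∂z = -4*x
∇φ at (2, -1, -2) = (8, 0, -8)
∇φ · d = (8)(-3) + (0)(2) + (-8)(1) = -32

-32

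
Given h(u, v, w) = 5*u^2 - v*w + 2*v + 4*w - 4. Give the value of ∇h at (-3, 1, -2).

(-30, 4, 3)

∂h/∂u = 10*u
∂h/∂v = -w + 2
∂h/∂w = -v + 4
∇h = (10*u, -w + 2, -v + 4)
At (-3, 1, -2): (-30, 4, 3).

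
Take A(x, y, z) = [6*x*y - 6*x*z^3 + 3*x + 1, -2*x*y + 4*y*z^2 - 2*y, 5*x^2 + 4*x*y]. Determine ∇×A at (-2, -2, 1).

(8, 64, 16)

(∇×A)₁ = ∂A₃/∂y − ∂A₂/∂z = 4*x - 8*y*z
(∇×A)₂ = ∂A₁/∂z − ∂A₃/∂x = -18*x*z^2 - 10*x - 4*y
(∇×A)₃ = ∂A₂/∂x − ∂A₁/∂y = -6*x - 2*y
∇×A = (4*x - 8*y*z, -18*x*z^2 - 10*x - 4*y, -6*x - 2*y)
At (-2, -2, 1): (8, 64, 16).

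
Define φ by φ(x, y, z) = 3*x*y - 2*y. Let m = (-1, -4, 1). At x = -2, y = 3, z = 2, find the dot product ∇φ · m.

∂φ/∂x = 3*y
∂φ/∂y = 3*x - 2
∂φ/∂z = 0
∇φ at (-2, 3, 2) = (9, -8, 0)
∇φ · m = (9)(-1) + (-8)(-4) + (0)(1) = 23

23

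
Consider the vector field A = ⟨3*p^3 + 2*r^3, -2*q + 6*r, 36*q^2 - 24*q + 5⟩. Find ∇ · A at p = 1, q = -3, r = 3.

7

∂A₁/∂p = 9*p^2
∂A₂/∂q = -2
∂A₃/∂r = 0
∇·A = 9*p^2 - 2
At (1, -3, 3): 7.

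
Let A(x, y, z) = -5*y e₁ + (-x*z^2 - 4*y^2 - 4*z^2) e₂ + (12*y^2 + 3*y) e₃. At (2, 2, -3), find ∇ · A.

-16

∂A₁/∂x = 0
∂A₂/∂y = -8*y
∂A₃/∂z = 0
∇·A = -8*y
At (2, 2, -3): -16.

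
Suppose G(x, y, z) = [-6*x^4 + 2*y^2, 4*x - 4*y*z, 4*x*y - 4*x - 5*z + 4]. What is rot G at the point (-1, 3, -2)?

(∇×G)₁ = ∂G₃/∂y − ∂G₂/∂z = 4*x + 4*y
(∇×G)₂ = ∂G₁/∂z − ∂G₃/∂x = -4*y + 4
(∇×G)₃ = ∂G₂/∂x − ∂G₁/∂y = -4*y + 4
∇×G = (4*x + 4*y, -4*y + 4, -4*y + 4)
At (-1, 3, -2): (8, -8, -8).

(8, -8, -8)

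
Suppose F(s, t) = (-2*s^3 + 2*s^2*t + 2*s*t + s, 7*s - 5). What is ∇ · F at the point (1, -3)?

-23

∂F₁/∂s = -6*s^2 + 4*s*t + 2*t + 1
∂F₂/∂t = 0
∇·F = -6*s^2 + 4*s*t + 2*t + 1
At (1, -3): -23.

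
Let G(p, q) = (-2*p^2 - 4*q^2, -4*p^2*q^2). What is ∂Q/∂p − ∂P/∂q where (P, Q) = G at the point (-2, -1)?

∂G₂/∂p = -8*p*q^2
∂G₁/∂q = -8*q
Scalar curl = -8*p*q^2 + 8*q
At (-2, -1): 8.

8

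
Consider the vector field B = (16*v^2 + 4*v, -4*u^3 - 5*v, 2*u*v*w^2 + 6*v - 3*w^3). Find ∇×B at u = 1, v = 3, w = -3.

(∇×B)₁ = ∂B₃/∂v − ∂B₂/∂w = 2*u*w^2 + 6
(∇×B)₂ = ∂B₁/∂w − ∂B₃/∂u = -2*v*w^2
(∇×B)₃ = ∂B₂/∂u − ∂B₁/∂v = -12*u^2 - 32*v - 4
∇×B = (2*u*w^2 + 6, -2*v*w^2, -12*u^2 - 32*v - 4)
At (1, 3, -3): (24, -54, -112).

(24, -54, -112)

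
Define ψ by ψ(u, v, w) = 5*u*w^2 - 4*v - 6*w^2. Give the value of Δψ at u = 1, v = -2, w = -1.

∂²ψ/∂u² = 0
∂²ψ/∂v² = 0
∂²ψ/∂w² = 2*(5*u - 6)
∇²ψ = 10*u - 12
At (1, -2, -1): -2.

-2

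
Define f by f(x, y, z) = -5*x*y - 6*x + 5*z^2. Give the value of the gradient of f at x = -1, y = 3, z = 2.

∂f/∂x = -5*y - 6
∂f/∂y = -5*x
∂f/∂z = 10*z
∇f = (-5*y - 6, -5*x, 10*z)
At (-1, 3, 2): (-21, 5, 20).

(-21, 5, 20)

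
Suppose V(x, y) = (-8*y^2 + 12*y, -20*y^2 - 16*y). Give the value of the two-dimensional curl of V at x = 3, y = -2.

∂V₂/∂x = 0
∂V₁/∂y = -16*y + 12
Scalar curl = 16*y - 12
At (3, -2): -44.

-44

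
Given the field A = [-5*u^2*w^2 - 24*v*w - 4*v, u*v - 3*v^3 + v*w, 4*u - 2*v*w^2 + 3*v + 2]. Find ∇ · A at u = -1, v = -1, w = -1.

∂A₁/∂u = -10*u*w^2
∂A₂/∂v = u - 9*v^2 + w
∂A₃/∂w = -4*v*w
∇·A = -10*u*w^2 + u - 9*v^2 - 4*v*w + w
At (-1, -1, -1): -5.

-5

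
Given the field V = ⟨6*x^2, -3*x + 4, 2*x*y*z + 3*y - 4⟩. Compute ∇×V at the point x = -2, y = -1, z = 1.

(-1, 2, -3)

(∇×V)₁ = ∂V₃/∂y − ∂V₂/∂z = 2*x*z + 3
(∇×V)₂ = ∂V₁/∂z − ∂V₃/∂x = -2*y*z
(∇×V)₃ = ∂V₂/∂x − ∂V₁/∂y = -3
∇×V = (2*x*z + 3, -2*y*z, -3)
At (-2, -1, 1): (-1, 2, -3).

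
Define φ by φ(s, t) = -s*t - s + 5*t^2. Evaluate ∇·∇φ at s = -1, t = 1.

∂²φ/∂s² = 0
∂²φ/∂t² = 10
∇²φ = 10
At (-1, 1): 10.

10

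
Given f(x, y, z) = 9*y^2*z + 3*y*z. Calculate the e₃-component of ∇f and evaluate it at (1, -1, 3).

(∇f)_3 = ∂f/∂z = 9*y^2 + 3*y
At (1, -1, 3): 6.

6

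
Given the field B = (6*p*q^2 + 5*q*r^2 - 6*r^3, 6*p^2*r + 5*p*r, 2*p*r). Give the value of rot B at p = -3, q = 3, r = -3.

(∇×B)₁ = ∂B₃/∂q − ∂B₂/∂r = -6*p^2 - 5*p
(∇×B)₂ = ∂B₁/∂r − ∂B₃/∂p = 10*q*r - 18*r^2 - 2*r
(∇×B)₃ = ∂B₂/∂p − ∂B₁/∂q = -12*p*q + 12*p*r - 5*r^2 + 5*r
∇×B = (-6*p^2 - 5*p, 10*q*r - 18*r^2 - 2*r, -12*p*q + 12*p*r - 5*r^2 + 5*r)
At (-3, 3, -3): (-39, -246, 156).

(-39, -246, 156)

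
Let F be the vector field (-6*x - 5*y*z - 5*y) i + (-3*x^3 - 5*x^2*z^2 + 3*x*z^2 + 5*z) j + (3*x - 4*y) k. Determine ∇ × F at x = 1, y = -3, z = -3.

(-21, 12, -82)

(∇×F)₁ = ∂F₃/∂y − ∂F₂/∂z = 10*x^2*z - 6*x*z - 9
(∇×F)₂ = ∂F₁/∂z − ∂F₃/∂x = -5*y - 3
(∇×F)₃ = ∂F₂/∂x − ∂F₁/∂y = -9*x^2 - 10*x*z^2 + 3*z^2 + 5*z + 5
∇×F = (10*x^2*z - 6*x*z - 9, -5*y - 3, -9*x^2 - 10*x*z^2 + 3*z^2 + 5*z + 5)
At (1, -3, -3): (-21, 12, -82).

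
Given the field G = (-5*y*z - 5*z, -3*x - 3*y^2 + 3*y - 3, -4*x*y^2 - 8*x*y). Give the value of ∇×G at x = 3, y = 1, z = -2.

(∇×G)₁ = ∂G₃/∂y − ∂G₂/∂z = -8*x*y - 8*x
(∇×G)₂ = ∂G₁/∂z − ∂G₃/∂x = 4*y^2 + 3*y - 5
(∇×G)₃ = ∂G₂/∂x − ∂G₁/∂y = 5*z - 3
∇×G = (-8*x*y - 8*x, 4*y^2 + 3*y - 5, 5*z - 3)
At (3, 1, -2): (-48, 2, -13).

(-48, 2, -13)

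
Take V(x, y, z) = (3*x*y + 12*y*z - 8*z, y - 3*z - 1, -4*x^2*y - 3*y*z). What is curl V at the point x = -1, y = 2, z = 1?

(∇×V)₁ = ∂V₃/∂y − ∂V₂/∂z = -4*x^2 - 3*z + 3
(∇×V)₂ = ∂V₁/∂z − ∂V₃/∂x = 8*x*y + 12*y - 8
(∇×V)₃ = ∂V₂/∂x − ∂V₁/∂y = -3*x - 12*z
∇×V = (-4*x^2 - 3*z + 3, 8*x*y + 12*y - 8, -3*x - 12*z)
At (-1, 2, 1): (-4, 0, -9).

(-4, 0, -9)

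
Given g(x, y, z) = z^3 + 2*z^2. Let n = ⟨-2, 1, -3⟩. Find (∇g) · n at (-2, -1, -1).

3

∂g/∂x = 0
∂g/∂y = 0
∂g/∂z = 3*z^2 + 4*z
∇g at (-2, -1, -1) = (0, 0, -1)
∇g · n = (0)(-2) + (0)(1) + (-1)(-3) = 3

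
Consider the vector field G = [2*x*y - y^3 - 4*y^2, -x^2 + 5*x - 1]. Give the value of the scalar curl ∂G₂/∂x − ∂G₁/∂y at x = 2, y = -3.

0

∂G₂/∂x = -2*x + 5
∂G₁/∂y = 2*x - 3*y^2 - 8*y
Scalar curl = -4*x + 3*y^2 + 8*y + 5
At (2, -3): 0.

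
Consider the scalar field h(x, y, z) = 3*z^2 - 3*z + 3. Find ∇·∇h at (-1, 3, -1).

6

∂²h/∂x² = 0
∂²h/∂y² = 0
∂²h/∂z² = 6
∇²h = 6
At (-1, 3, -1): 6.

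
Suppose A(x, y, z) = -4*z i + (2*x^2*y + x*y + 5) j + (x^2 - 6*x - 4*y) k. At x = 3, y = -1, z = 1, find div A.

21

∂A₁/∂x = 0
∂A₂/∂y = 2*x^2 + x
∂A₃/∂z = 0
∇·A = 2*x^2 + x
At (3, -1, 1): 21.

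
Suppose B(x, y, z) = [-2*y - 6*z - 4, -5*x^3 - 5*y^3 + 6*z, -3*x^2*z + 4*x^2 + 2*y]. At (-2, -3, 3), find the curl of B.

(∇×B)₁ = ∂B₃/∂y − ∂B₂/∂z = -4
(∇×B)₂ = ∂B₁/∂z − ∂B₃/∂x = 6*x*z - 8*x - 6
(∇×B)₃ = ∂B₂/∂x − ∂B₁/∂y = -15*x^2 + 2
∇×B = (-4, 6*x*z - 8*x - 6, -15*x^2 + 2)
At (-2, -3, 3): (-4, -26, -58).

(-4, -26, -58)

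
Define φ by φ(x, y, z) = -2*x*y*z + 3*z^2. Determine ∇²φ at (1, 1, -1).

6

∂²φ/∂x² = 0
∂²φ/∂y² = 0
∂²φ/∂z² = 6
∇²φ = 6
At (1, 1, -1): 6.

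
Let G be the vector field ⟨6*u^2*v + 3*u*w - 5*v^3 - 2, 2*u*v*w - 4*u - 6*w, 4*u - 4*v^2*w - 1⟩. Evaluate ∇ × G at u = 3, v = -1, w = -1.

(4, 5, -41)

(∇×G)₁ = ∂G₃/∂v − ∂G₂/∂w = -2*u*v - 8*v*w + 6
(∇×G)₂ = ∂G₁/∂w − ∂G₃/∂u = 3*u - 4
(∇×G)₃ = ∂G₂/∂u − ∂G₁/∂v = -6*u^2 + 15*v^2 + 2*v*w - 4
∇×G = (-2*u*v - 8*v*w + 6, 3*u - 4, -6*u^2 + 15*v^2 + 2*v*w - 4)
At (3, -1, -1): (4, 5, -41).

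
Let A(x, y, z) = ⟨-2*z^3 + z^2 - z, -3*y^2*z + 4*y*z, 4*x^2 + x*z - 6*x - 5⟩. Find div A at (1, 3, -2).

∂A₁/∂x = 0
∂A₂/∂y = -6*y*z + 4*z
∂A₃/∂z = x
∇·A = x - 6*y*z + 4*z
At (1, 3, -2): 29.

29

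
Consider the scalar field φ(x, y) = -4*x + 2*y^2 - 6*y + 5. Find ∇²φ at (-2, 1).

∂²φ/∂x² = 0
∂²φ/∂y² = 4
∇²φ = 4
At (-2, 1): 4.

4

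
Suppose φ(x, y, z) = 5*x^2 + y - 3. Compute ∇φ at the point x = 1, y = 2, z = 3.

∂φ/∂x = 10*x
∂φ/∂y = 1
∂φ/∂z = 0
∇φ = (10*x, 1, 0)
At (1, 2, 3): (10, 1, 0).

(10, 1, 0)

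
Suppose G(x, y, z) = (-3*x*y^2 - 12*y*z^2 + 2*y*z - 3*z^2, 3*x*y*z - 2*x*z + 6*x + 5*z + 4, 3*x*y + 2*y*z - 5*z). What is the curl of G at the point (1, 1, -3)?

(-9, 89, 123)

(∇×G)₁ = ∂G₃/∂y − ∂G₂/∂z = -3*x*y + 5*x + 2*z - 5
(∇×G)₂ = ∂G₁/∂z − ∂G₃/∂x = -24*y*z - y - 6*z
(∇×G)₃ = ∂G₂/∂x − ∂G₁/∂y = 6*x*y + 3*y*z + 12*z^2 - 4*z + 6
∇×G = (-3*x*y + 5*x + 2*z - 5, -24*y*z - y - 6*z, 6*x*y + 3*y*z + 12*z^2 - 4*z + 6)
At (1, 1, -3): (-9, 89, 123).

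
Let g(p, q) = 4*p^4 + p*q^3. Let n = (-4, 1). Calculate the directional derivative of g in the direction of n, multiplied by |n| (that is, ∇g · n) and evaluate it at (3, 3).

-1755

∂g/∂p = 16*p^3 + q^3
∂g/∂q = 3*p*q^2
∇g at (3, 3) = (459, 81)
∇g · n = (459)(-4) + (81)(1) = -1755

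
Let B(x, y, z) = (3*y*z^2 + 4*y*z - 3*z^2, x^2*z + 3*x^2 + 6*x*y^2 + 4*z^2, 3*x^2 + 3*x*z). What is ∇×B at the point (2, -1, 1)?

(-12, -31, 15)

(∇×B)₁ = ∂B₃/∂y − ∂B₂/∂z = -x^2 - 8*z
(∇×B)₂ = ∂B₁/∂z − ∂B₃/∂x = -6*x + 6*y*z + 4*y - 9*z
(∇×B)₃ = ∂B₂/∂x − ∂B₁/∂y = 2*x*z + 6*x + 6*y^2 - 3*z^2 - 4*z
∇×B = (-x^2 - 8*z, -6*x + 6*y*z + 4*y - 9*z, 2*x*z + 6*x + 6*y^2 - 3*z^2 - 4*z)
At (2, -1, 1): (-12, -31, 15).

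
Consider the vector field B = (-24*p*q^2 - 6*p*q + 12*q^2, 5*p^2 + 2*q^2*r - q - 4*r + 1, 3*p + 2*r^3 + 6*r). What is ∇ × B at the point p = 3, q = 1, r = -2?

(2, -3, 168)

(∇×B)₁ = ∂B₃/∂q − ∂B₂/∂r = -2*q^2 + 4
(∇×B)₂ = ∂B₁/∂r − ∂B₃/∂p = -3
(∇×B)₃ = ∂B₂/∂p − ∂B₁/∂q = 48*p*q + 16*p - 24*q
∇×B = (-2*q^2 + 4, -3, 48*p*q + 16*p - 24*q)
At (3, 1, -2): (2, -3, 168).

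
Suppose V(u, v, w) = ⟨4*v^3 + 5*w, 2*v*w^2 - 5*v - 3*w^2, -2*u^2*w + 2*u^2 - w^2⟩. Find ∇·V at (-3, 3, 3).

∂V₁/∂u = 0
∂V₂/∂v = 2*w^2 - 5
∂V₃/∂w = -2*u^2 - 2*w
∇·V = -2*u^2 + 2*w^2 - 2*w - 5
At (-3, 3, 3): -11.

-11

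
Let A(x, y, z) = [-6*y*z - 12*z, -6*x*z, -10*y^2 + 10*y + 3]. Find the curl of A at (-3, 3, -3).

(∇×A)₁ = ∂A₃/∂y − ∂A₂/∂z = 6*x - 20*y + 10
(∇×A)₂ = ∂A₁/∂z − ∂A₃/∂x = -6*y - 12
(∇×A)₃ = ∂A₂/∂x − ∂A₁/∂y = 0
∇×A = (6*x - 20*y + 10, -6*y - 12, 0)
At (-3, 3, -3): (-68, -30, 0).

(-68, -30, 0)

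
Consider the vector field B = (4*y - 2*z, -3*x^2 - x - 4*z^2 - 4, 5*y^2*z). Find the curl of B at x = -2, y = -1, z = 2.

(-4, -2, 7)

(∇×B)₁ = ∂B₃/∂y − ∂B₂/∂z = 10*y*z + 8*z
(∇×B)₂ = ∂B₁/∂z − ∂B₃/∂x = -2
(∇×B)₃ = ∂B₂/∂x − ∂B₁/∂y = -6*x - 5
∇×B = (10*y*z + 8*z, -2, -6*x - 5)
At (-2, -1, 2): (-4, -2, 7).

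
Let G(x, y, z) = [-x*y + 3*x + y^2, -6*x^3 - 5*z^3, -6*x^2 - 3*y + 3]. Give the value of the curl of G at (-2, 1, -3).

(132, -24, -76)

(∇×G)₁ = ∂G₃/∂y − ∂G₂/∂z = 15*z^2 - 3
(∇×G)₂ = ∂G₁/∂z − ∂G₃/∂x = 12*x
(∇×G)₃ = ∂G₂/∂x − ∂G₁/∂y = -18*x^2 + x - 2*y
∇×G = (15*z^2 - 3, 12*x, -18*x^2 + x - 2*y)
At (-2, 1, -3): (132, -24, -76).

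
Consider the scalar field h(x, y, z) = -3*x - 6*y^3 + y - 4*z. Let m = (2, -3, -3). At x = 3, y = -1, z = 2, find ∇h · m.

∂h/∂x = -3
∂h/∂y = -18*y^2 + 1
∂h/∂z = -4
∇h at (3, -1, 2) = (-3, -17, -4)
∇h · m = (-3)(2) + (-17)(-3) + (-4)(-3) = 57

57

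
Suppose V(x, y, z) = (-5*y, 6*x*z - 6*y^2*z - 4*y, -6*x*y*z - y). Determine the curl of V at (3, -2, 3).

(∇×V)₁ = ∂V₃/∂y − ∂V₂/∂z = -6*x*z - 6*x + 6*y^2 - 1
(∇×V)₂ = ∂V₁/∂z − ∂V₃/∂x = 6*y*z
(∇×V)₃ = ∂V₂/∂x − ∂V₁/∂y = 6*z + 5
∇×V = (-6*x*z - 6*x + 6*y^2 - 1, 6*y*z, 6*z + 5)
At (3, -2, 3): (-49, -36, 23).

(-49, -36, 23)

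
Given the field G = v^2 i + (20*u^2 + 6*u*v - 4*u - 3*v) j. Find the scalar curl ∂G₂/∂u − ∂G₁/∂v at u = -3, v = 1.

-120

∂G₂/∂u = 40*u + 6*v - 4
∂G₁/∂v = 2*v
Scalar curl = 40*u + 4*v - 4
At (-3, 1): -120.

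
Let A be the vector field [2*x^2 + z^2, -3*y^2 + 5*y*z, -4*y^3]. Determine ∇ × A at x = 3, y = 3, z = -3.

(∇×A)₁ = ∂A₃/∂y − ∂A₂/∂z = -12*y^2 - 5*y
(∇×A)₂ = ∂A₁/∂z − ∂A₃/∂x = 2*z
(∇×A)₃ = ∂A₂/∂x − ∂A₁/∂y = 0
∇×A = (-12*y^2 - 5*y, 2*z, 0)
At (3, 3, -3): (-123, -6, 0).

(-123, -6, 0)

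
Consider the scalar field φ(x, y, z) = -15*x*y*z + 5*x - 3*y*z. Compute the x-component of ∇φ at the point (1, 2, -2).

(∇φ)_1 = ∂φ/∂x = -15*y*z + 5
At (1, 2, -2): 65.

65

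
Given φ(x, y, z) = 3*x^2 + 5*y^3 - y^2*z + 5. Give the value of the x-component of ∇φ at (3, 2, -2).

18

(∇φ)_1 = ∂φ/∂x = 6*x
At (3, 2, -2): 18.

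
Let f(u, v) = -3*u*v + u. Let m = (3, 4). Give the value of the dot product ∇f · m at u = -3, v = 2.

21

∂f/∂u = -3*v + 1
∂f/∂v = -3*u
∇f at (-3, 2) = (-5, 9)
∇f · m = (-5)(3) + (9)(4) = 21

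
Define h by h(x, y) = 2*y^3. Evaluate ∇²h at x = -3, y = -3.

∂²h/∂x² = 0
∂²h/∂y² = 12*y
∇²h = 12*y
At (-3, -3): -36.

-36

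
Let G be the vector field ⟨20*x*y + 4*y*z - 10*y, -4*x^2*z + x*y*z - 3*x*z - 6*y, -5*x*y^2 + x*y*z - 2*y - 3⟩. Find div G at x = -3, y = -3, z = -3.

∂G₁/∂x = 20*y
∂G₂/∂y = x*z - 6
∂G₃/∂z = x*y
∇·G = x*y + x*z + 20*y - 6
At (-3, -3, -3): -48.

-48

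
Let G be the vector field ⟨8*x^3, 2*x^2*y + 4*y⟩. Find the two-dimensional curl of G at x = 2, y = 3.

24

∂G₂/∂x = 4*x*y
∂G₁/∂y = 0
Scalar curl = 4*x*y
At (2, 3): 24.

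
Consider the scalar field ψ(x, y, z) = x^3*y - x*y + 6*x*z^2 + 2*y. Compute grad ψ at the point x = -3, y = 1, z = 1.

(32, -22, -36)

∂ψ/∂x = 3*x^2*y - y + 6*z^2
∂ψ/∂y = x^3 - x + 2
∂ψ/∂z = 12*x*z
∇ψ = (3*x^2*y - y + 6*z^2, x^3 - x + 2, 12*x*z)
At (-3, 1, 1): (32, -22, -36).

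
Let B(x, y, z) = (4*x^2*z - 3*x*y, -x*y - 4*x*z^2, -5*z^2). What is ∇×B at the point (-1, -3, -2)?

(16, 4, -16)

(∇×B)₁ = ∂B₃/∂y − ∂B₂/∂z = 8*x*z
(∇×B)₂ = ∂B₁/∂z − ∂B₃/∂x = 4*x^2
(∇×B)₃ = ∂B₂/∂x − ∂B₁/∂y = 3*x - y - 4*z^2
∇×B = (8*x*z, 4*x^2, 3*x - y - 4*z^2)
At (-1, -3, -2): (16, 4, -16).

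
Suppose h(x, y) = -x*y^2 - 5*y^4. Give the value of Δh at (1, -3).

-542

∂²h/∂x² = 0
∂²h/∂y² = -2*(x + 30*y^2)
∇²h = -2*x - 60*y^2
At (1, -3): -542.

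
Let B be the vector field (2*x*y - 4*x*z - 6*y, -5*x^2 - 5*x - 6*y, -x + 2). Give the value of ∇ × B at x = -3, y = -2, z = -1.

(0, 13, 37)

(∇×B)₁ = ∂B₃/∂y − ∂B₂/∂z = 0
(∇×B)₂ = ∂B₁/∂z − ∂B₃/∂x = -4*x + 1
(∇×B)₃ = ∂B₂/∂x − ∂B₁/∂y = -12*x + 1
∇×B = (0, -4*x + 1, -12*x + 1)
At (-3, -2, -1): (0, 13, 37).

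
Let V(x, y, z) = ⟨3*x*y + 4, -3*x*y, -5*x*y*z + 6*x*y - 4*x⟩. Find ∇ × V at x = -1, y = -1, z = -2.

(∇×V)₁ = ∂V₃/∂y − ∂V₂/∂z = -5*x*z + 6*x
(∇×V)₂ = ∂V₁/∂z − ∂V₃/∂x = 5*y*z - 6*y + 4
(∇×V)₃ = ∂V₂/∂x − ∂V₁/∂y = -3*x - 3*y
∇×V = (-5*x*z + 6*x, 5*y*z - 6*y + 4, -3*x - 3*y)
At (-1, -1, -2): (-16, 20, 6).

(-16, 20, 6)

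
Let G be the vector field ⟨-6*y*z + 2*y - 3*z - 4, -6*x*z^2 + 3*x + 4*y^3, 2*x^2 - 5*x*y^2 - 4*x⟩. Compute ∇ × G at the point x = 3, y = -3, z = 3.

(∇×G)₁ = ∂G₃/∂y − ∂G₂/∂z = -10*x*y + 12*x*z
(∇×G)₂ = ∂G₁/∂z − ∂G₃/∂x = -4*x + 5*y^2 - 6*y + 1
(∇×G)₃ = ∂G₂/∂x − ∂G₁/∂y = -6*z^2 + 6*z + 1
∇×G = (-10*x*y + 12*x*z, -4*x + 5*y^2 - 6*y + 1, -6*z^2 + 6*z + 1)
At (3, -3, 3): (198, 52, -35).

(198, 52, -35)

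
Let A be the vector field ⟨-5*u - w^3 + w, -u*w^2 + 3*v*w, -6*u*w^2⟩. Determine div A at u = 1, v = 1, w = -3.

22

∂A₁/∂u = -5
∂A₂/∂v = 3*w
∂A₃/∂w = -12*u*w
∇·A = -12*u*w + 3*w - 5
At (1, 1, -3): 22.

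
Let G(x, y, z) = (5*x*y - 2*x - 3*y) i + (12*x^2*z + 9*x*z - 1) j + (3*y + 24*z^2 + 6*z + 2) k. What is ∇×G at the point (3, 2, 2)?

(-132, 0, 150)

(∇×G)₁ = ∂G₃/∂y − ∂G₂/∂z = -12*x^2 - 9*x + 3
(∇×G)₂ = ∂G₁/∂z − ∂G₃/∂x = 0
(∇×G)₃ = ∂G₂/∂x − ∂G₁/∂y = 24*x*z - 5*x + 9*z + 3
∇×G = (-12*x^2 - 9*x + 3, 0, 24*x*z - 5*x + 9*z + 3)
At (3, 2, 2): (-132, 0, 150).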